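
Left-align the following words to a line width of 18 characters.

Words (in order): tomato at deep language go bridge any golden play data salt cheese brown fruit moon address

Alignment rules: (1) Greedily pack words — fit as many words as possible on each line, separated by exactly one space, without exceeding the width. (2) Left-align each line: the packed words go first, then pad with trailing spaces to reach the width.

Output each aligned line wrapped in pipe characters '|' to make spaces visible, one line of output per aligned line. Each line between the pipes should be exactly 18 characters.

Line 1: ['tomato', 'at', 'deep'] (min_width=14, slack=4)
Line 2: ['language', 'go', 'bridge'] (min_width=18, slack=0)
Line 3: ['any', 'golden', 'play'] (min_width=15, slack=3)
Line 4: ['data', 'salt', 'cheese'] (min_width=16, slack=2)
Line 5: ['brown', 'fruit', 'moon'] (min_width=16, slack=2)
Line 6: ['address'] (min_width=7, slack=11)

Answer: |tomato at deep    |
|language go bridge|
|any golden play   |
|data salt cheese  |
|brown fruit moon  |
|address           |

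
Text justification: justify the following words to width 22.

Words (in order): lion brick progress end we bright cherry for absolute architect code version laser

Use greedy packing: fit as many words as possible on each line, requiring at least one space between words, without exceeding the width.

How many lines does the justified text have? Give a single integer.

Answer: 4

Derivation:
Line 1: ['lion', 'brick', 'progress'] (min_width=19, slack=3)
Line 2: ['end', 'we', 'bright', 'cherry'] (min_width=20, slack=2)
Line 3: ['for', 'absolute', 'architect'] (min_width=22, slack=0)
Line 4: ['code', 'version', 'laser'] (min_width=18, slack=4)
Total lines: 4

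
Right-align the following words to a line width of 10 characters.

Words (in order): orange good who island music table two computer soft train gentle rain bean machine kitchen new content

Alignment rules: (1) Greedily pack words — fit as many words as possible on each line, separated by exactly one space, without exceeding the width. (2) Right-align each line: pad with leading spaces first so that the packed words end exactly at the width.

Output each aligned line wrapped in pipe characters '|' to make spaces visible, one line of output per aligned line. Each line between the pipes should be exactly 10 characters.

Line 1: ['orange'] (min_width=6, slack=4)
Line 2: ['good', 'who'] (min_width=8, slack=2)
Line 3: ['island'] (min_width=6, slack=4)
Line 4: ['music'] (min_width=5, slack=5)
Line 5: ['table', 'two'] (min_width=9, slack=1)
Line 6: ['computer'] (min_width=8, slack=2)
Line 7: ['soft', 'train'] (min_width=10, slack=0)
Line 8: ['gentle'] (min_width=6, slack=4)
Line 9: ['rain', 'bean'] (min_width=9, slack=1)
Line 10: ['machine'] (min_width=7, slack=3)
Line 11: ['kitchen'] (min_width=7, slack=3)
Line 12: ['new'] (min_width=3, slack=7)
Line 13: ['content'] (min_width=7, slack=3)

Answer: |    orange|
|  good who|
|    island|
|     music|
| table two|
|  computer|
|soft train|
|    gentle|
| rain bean|
|   machine|
|   kitchen|
|       new|
|   content|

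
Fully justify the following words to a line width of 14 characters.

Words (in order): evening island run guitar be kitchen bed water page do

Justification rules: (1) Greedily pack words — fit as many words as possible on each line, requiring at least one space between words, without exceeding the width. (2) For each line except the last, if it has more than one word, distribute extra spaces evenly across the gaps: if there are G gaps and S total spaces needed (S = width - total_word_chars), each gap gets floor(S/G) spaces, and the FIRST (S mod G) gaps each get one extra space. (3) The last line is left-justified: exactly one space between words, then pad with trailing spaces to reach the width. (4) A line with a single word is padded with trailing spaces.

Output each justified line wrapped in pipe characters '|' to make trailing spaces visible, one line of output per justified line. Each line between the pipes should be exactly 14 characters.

Line 1: ['evening', 'island'] (min_width=14, slack=0)
Line 2: ['run', 'guitar', 'be'] (min_width=13, slack=1)
Line 3: ['kitchen', 'bed'] (min_width=11, slack=3)
Line 4: ['water', 'page', 'do'] (min_width=13, slack=1)

Answer: |evening island|
|run  guitar be|
|kitchen    bed|
|water page do |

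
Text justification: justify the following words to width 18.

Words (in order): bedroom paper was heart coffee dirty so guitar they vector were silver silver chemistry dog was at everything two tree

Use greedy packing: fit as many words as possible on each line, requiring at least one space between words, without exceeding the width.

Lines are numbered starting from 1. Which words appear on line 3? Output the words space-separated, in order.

Answer: so guitar they

Derivation:
Line 1: ['bedroom', 'paper', 'was'] (min_width=17, slack=1)
Line 2: ['heart', 'coffee', 'dirty'] (min_width=18, slack=0)
Line 3: ['so', 'guitar', 'they'] (min_width=14, slack=4)
Line 4: ['vector', 'were', 'silver'] (min_width=18, slack=0)
Line 5: ['silver', 'chemistry'] (min_width=16, slack=2)
Line 6: ['dog', 'was', 'at'] (min_width=10, slack=8)
Line 7: ['everything', 'two'] (min_width=14, slack=4)
Line 8: ['tree'] (min_width=4, slack=14)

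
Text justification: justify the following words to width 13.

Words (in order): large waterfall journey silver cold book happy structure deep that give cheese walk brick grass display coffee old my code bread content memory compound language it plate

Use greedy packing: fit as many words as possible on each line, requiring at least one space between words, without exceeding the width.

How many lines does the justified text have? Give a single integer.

Answer: 17

Derivation:
Line 1: ['large'] (min_width=5, slack=8)
Line 2: ['waterfall'] (min_width=9, slack=4)
Line 3: ['journey'] (min_width=7, slack=6)
Line 4: ['silver', 'cold'] (min_width=11, slack=2)
Line 5: ['book', 'happy'] (min_width=10, slack=3)
Line 6: ['structure'] (min_width=9, slack=4)
Line 7: ['deep', 'that'] (min_width=9, slack=4)
Line 8: ['give', 'cheese'] (min_width=11, slack=2)
Line 9: ['walk', 'brick'] (min_width=10, slack=3)
Line 10: ['grass', 'display'] (min_width=13, slack=0)
Line 11: ['coffee', 'old', 'my'] (min_width=13, slack=0)
Line 12: ['code', 'bread'] (min_width=10, slack=3)
Line 13: ['content'] (min_width=7, slack=6)
Line 14: ['memory'] (min_width=6, slack=7)
Line 15: ['compound'] (min_width=8, slack=5)
Line 16: ['language', 'it'] (min_width=11, slack=2)
Line 17: ['plate'] (min_width=5, slack=8)
Total lines: 17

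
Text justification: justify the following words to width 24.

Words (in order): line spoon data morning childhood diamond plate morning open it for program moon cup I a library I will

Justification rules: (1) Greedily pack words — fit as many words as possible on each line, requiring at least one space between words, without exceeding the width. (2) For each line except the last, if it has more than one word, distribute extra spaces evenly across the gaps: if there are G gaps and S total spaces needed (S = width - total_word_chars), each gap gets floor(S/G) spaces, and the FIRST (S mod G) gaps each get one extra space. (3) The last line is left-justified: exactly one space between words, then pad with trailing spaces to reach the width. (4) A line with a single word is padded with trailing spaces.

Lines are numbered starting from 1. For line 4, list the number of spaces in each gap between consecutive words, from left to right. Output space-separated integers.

Answer: 2 2 2 2

Derivation:
Line 1: ['line', 'spoon', 'data', 'morning'] (min_width=23, slack=1)
Line 2: ['childhood', 'diamond', 'plate'] (min_width=23, slack=1)
Line 3: ['morning', 'open', 'it', 'for'] (min_width=19, slack=5)
Line 4: ['program', 'moon', 'cup', 'I', 'a'] (min_width=20, slack=4)
Line 5: ['library', 'I', 'will'] (min_width=14, slack=10)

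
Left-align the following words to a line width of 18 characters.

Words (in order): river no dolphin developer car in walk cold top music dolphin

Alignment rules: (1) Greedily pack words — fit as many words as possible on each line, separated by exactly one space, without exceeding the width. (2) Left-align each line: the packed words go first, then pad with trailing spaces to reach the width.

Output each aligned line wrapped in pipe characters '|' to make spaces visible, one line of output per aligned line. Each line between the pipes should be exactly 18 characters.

Answer: |river no dolphin  |
|developer car in  |
|walk cold top     |
|music dolphin     |

Derivation:
Line 1: ['river', 'no', 'dolphin'] (min_width=16, slack=2)
Line 2: ['developer', 'car', 'in'] (min_width=16, slack=2)
Line 3: ['walk', 'cold', 'top'] (min_width=13, slack=5)
Line 4: ['music', 'dolphin'] (min_width=13, slack=5)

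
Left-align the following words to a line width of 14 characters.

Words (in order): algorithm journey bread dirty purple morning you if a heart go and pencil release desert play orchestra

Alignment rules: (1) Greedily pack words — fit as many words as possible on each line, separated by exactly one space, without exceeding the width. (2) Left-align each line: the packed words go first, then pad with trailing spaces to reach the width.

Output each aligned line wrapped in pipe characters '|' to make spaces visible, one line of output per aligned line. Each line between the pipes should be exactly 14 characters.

Line 1: ['algorithm'] (min_width=9, slack=5)
Line 2: ['journey', 'bread'] (min_width=13, slack=1)
Line 3: ['dirty', 'purple'] (min_width=12, slack=2)
Line 4: ['morning', 'you', 'if'] (min_width=14, slack=0)
Line 5: ['a', 'heart', 'go', 'and'] (min_width=14, slack=0)
Line 6: ['pencil', 'release'] (min_width=14, slack=0)
Line 7: ['desert', 'play'] (min_width=11, slack=3)
Line 8: ['orchestra'] (min_width=9, slack=5)

Answer: |algorithm     |
|journey bread |
|dirty purple  |
|morning you if|
|a heart go and|
|pencil release|
|desert play   |
|orchestra     |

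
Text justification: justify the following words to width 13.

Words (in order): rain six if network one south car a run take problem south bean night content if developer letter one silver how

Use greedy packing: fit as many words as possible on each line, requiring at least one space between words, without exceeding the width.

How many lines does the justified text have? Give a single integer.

Answer: 10

Derivation:
Line 1: ['rain', 'six', 'if'] (min_width=11, slack=2)
Line 2: ['network', 'one'] (min_width=11, slack=2)
Line 3: ['south', 'car', 'a'] (min_width=11, slack=2)
Line 4: ['run', 'take'] (min_width=8, slack=5)
Line 5: ['problem', 'south'] (min_width=13, slack=0)
Line 6: ['bean', 'night'] (min_width=10, slack=3)
Line 7: ['content', 'if'] (min_width=10, slack=3)
Line 8: ['developer'] (min_width=9, slack=4)
Line 9: ['letter', 'one'] (min_width=10, slack=3)
Line 10: ['silver', 'how'] (min_width=10, slack=3)
Total lines: 10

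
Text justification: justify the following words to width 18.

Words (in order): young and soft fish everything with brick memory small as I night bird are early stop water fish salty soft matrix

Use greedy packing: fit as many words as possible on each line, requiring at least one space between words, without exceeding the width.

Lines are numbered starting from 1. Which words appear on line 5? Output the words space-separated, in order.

Line 1: ['young', 'and', 'soft'] (min_width=14, slack=4)
Line 2: ['fish', 'everything'] (min_width=15, slack=3)
Line 3: ['with', 'brick', 'memory'] (min_width=17, slack=1)
Line 4: ['small', 'as', 'I', 'night'] (min_width=16, slack=2)
Line 5: ['bird', 'are', 'early'] (min_width=14, slack=4)
Line 6: ['stop', 'water', 'fish'] (min_width=15, slack=3)
Line 7: ['salty', 'soft', 'matrix'] (min_width=17, slack=1)

Answer: bird are early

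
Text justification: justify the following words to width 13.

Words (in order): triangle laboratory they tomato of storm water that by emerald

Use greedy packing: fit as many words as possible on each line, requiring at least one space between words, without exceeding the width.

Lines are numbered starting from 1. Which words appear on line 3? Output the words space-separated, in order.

Line 1: ['triangle'] (min_width=8, slack=5)
Line 2: ['laboratory'] (min_width=10, slack=3)
Line 3: ['they', 'tomato'] (min_width=11, slack=2)
Line 4: ['of', 'storm'] (min_width=8, slack=5)
Line 5: ['water', 'that', 'by'] (min_width=13, slack=0)
Line 6: ['emerald'] (min_width=7, slack=6)

Answer: they tomato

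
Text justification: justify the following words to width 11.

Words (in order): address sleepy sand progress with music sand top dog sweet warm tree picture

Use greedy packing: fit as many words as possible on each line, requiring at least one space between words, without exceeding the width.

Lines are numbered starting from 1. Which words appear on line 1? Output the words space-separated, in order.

Answer: address

Derivation:
Line 1: ['address'] (min_width=7, slack=4)
Line 2: ['sleepy', 'sand'] (min_width=11, slack=0)
Line 3: ['progress'] (min_width=8, slack=3)
Line 4: ['with', 'music'] (min_width=10, slack=1)
Line 5: ['sand', 'top'] (min_width=8, slack=3)
Line 6: ['dog', 'sweet'] (min_width=9, slack=2)
Line 7: ['warm', 'tree'] (min_width=9, slack=2)
Line 8: ['picture'] (min_width=7, slack=4)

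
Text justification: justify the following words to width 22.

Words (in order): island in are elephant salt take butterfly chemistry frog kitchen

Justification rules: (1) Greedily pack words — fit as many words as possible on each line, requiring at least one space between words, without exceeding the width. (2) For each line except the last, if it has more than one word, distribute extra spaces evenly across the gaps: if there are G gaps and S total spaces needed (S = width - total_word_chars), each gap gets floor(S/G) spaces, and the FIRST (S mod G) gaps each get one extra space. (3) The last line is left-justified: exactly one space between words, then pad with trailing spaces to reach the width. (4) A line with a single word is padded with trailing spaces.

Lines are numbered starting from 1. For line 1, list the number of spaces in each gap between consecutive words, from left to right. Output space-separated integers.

Answer: 1 1 1

Derivation:
Line 1: ['island', 'in', 'are', 'elephant'] (min_width=22, slack=0)
Line 2: ['salt', 'take', 'butterfly'] (min_width=19, slack=3)
Line 3: ['chemistry', 'frog', 'kitchen'] (min_width=22, slack=0)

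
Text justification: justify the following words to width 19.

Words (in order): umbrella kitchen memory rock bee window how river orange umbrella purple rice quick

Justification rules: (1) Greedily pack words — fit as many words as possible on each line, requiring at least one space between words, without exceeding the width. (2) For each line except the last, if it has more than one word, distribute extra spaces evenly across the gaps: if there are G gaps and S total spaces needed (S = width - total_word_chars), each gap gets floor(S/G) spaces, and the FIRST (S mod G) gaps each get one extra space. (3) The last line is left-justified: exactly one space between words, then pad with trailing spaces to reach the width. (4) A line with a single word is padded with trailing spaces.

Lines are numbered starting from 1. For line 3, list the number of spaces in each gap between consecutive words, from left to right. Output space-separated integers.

Answer: 3 2

Derivation:
Line 1: ['umbrella', 'kitchen'] (min_width=16, slack=3)
Line 2: ['memory', 'rock', 'bee'] (min_width=15, slack=4)
Line 3: ['window', 'how', 'river'] (min_width=16, slack=3)
Line 4: ['orange', 'umbrella'] (min_width=15, slack=4)
Line 5: ['purple', 'rice', 'quick'] (min_width=17, slack=2)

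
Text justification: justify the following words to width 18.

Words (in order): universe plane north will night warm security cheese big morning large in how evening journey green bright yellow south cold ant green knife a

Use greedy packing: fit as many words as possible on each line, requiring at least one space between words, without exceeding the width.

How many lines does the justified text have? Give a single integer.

Answer: 9

Derivation:
Line 1: ['universe', 'plane'] (min_width=14, slack=4)
Line 2: ['north', 'will', 'night'] (min_width=16, slack=2)
Line 3: ['warm', 'security'] (min_width=13, slack=5)
Line 4: ['cheese', 'big', 'morning'] (min_width=18, slack=0)
Line 5: ['large', 'in', 'how'] (min_width=12, slack=6)
Line 6: ['evening', 'journey'] (min_width=15, slack=3)
Line 7: ['green', 'bright'] (min_width=12, slack=6)
Line 8: ['yellow', 'south', 'cold'] (min_width=17, slack=1)
Line 9: ['ant', 'green', 'knife', 'a'] (min_width=17, slack=1)
Total lines: 9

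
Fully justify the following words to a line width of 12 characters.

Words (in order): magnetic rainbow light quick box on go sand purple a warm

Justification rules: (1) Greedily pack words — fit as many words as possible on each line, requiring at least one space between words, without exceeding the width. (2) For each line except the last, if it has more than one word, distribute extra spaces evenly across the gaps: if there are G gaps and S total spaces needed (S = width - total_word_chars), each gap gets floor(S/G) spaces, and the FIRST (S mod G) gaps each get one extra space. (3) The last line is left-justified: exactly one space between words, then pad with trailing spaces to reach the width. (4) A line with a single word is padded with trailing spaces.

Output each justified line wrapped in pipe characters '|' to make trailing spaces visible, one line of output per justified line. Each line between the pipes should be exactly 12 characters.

Answer: |magnetic    |
|rainbow     |
|light  quick|
|box   on  go|
|sand  purple|
|a warm      |

Derivation:
Line 1: ['magnetic'] (min_width=8, slack=4)
Line 2: ['rainbow'] (min_width=7, slack=5)
Line 3: ['light', 'quick'] (min_width=11, slack=1)
Line 4: ['box', 'on', 'go'] (min_width=9, slack=3)
Line 5: ['sand', 'purple'] (min_width=11, slack=1)
Line 6: ['a', 'warm'] (min_width=6, slack=6)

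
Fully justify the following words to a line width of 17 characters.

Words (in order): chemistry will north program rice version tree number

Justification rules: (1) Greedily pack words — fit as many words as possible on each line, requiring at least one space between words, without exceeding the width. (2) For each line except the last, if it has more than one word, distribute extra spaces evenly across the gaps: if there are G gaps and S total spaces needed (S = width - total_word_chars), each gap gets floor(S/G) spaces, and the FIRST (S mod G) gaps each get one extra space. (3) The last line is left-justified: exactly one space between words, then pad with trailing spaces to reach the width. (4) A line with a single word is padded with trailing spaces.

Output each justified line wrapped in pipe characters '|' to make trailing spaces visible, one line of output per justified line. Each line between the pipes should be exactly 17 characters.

Line 1: ['chemistry', 'will'] (min_width=14, slack=3)
Line 2: ['north', 'program'] (min_width=13, slack=4)
Line 3: ['rice', 'version', 'tree'] (min_width=17, slack=0)
Line 4: ['number'] (min_width=6, slack=11)

Answer: |chemistry    will|
|north     program|
|rice version tree|
|number           |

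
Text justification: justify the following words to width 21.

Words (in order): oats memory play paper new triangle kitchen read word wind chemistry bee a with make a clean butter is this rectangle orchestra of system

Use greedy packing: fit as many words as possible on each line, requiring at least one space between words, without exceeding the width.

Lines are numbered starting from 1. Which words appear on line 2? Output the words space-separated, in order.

Answer: paper new triangle

Derivation:
Line 1: ['oats', 'memory', 'play'] (min_width=16, slack=5)
Line 2: ['paper', 'new', 'triangle'] (min_width=18, slack=3)
Line 3: ['kitchen', 'read', 'word'] (min_width=17, slack=4)
Line 4: ['wind', 'chemistry', 'bee', 'a'] (min_width=20, slack=1)
Line 5: ['with', 'make', 'a', 'clean'] (min_width=17, slack=4)
Line 6: ['butter', 'is', 'this'] (min_width=14, slack=7)
Line 7: ['rectangle', 'orchestra'] (min_width=19, slack=2)
Line 8: ['of', 'system'] (min_width=9, slack=12)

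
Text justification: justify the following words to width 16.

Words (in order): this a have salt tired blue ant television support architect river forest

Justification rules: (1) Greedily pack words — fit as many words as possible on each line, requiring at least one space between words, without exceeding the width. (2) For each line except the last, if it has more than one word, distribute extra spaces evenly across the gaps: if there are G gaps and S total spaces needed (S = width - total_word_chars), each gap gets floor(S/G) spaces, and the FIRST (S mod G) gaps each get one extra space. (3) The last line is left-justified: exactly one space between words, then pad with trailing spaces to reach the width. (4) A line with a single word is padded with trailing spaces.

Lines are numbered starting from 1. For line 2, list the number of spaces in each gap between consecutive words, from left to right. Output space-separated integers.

Answer: 2 2

Derivation:
Line 1: ['this', 'a', 'have', 'salt'] (min_width=16, slack=0)
Line 2: ['tired', 'blue', 'ant'] (min_width=14, slack=2)
Line 3: ['television'] (min_width=10, slack=6)
Line 4: ['support'] (min_width=7, slack=9)
Line 5: ['architect', 'river'] (min_width=15, slack=1)
Line 6: ['forest'] (min_width=6, slack=10)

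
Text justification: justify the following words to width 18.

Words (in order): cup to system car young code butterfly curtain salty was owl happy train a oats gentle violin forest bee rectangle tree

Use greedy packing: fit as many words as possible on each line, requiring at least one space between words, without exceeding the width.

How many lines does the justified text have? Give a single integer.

Answer: 8

Derivation:
Line 1: ['cup', 'to', 'system', 'car'] (min_width=17, slack=1)
Line 2: ['young', 'code'] (min_width=10, slack=8)
Line 3: ['butterfly', 'curtain'] (min_width=17, slack=1)
Line 4: ['salty', 'was', 'owl'] (min_width=13, slack=5)
Line 5: ['happy', 'train', 'a', 'oats'] (min_width=18, slack=0)
Line 6: ['gentle', 'violin'] (min_width=13, slack=5)
Line 7: ['forest', 'bee'] (min_width=10, slack=8)
Line 8: ['rectangle', 'tree'] (min_width=14, slack=4)
Total lines: 8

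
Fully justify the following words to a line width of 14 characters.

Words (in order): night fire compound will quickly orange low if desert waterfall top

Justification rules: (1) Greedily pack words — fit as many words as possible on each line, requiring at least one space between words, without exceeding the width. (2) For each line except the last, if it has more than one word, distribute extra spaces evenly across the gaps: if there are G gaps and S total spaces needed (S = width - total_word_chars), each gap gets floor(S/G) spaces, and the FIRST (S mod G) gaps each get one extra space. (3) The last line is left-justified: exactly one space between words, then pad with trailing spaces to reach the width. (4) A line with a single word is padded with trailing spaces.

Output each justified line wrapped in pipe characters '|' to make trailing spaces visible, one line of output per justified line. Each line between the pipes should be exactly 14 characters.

Line 1: ['night', 'fire'] (min_width=10, slack=4)
Line 2: ['compound', 'will'] (min_width=13, slack=1)
Line 3: ['quickly', 'orange'] (min_width=14, slack=0)
Line 4: ['low', 'if', 'desert'] (min_width=13, slack=1)
Line 5: ['waterfall', 'top'] (min_width=13, slack=1)

Answer: |night     fire|
|compound  will|
|quickly orange|
|low  if desert|
|waterfall top |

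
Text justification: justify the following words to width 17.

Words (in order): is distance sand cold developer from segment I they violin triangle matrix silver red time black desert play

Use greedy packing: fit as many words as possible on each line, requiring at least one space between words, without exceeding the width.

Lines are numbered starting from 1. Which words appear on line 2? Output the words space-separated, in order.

Answer: cold developer

Derivation:
Line 1: ['is', 'distance', 'sand'] (min_width=16, slack=1)
Line 2: ['cold', 'developer'] (min_width=14, slack=3)
Line 3: ['from', 'segment', 'I'] (min_width=14, slack=3)
Line 4: ['they', 'violin'] (min_width=11, slack=6)
Line 5: ['triangle', 'matrix'] (min_width=15, slack=2)
Line 6: ['silver', 'red', 'time'] (min_width=15, slack=2)
Line 7: ['black', 'desert', 'play'] (min_width=17, slack=0)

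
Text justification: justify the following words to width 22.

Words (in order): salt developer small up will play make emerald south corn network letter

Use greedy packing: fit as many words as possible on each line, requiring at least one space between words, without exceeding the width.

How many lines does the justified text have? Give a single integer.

Answer: 4

Derivation:
Line 1: ['salt', 'developer', 'small'] (min_width=20, slack=2)
Line 2: ['up', 'will', 'play', 'make'] (min_width=17, slack=5)
Line 3: ['emerald', 'south', 'corn'] (min_width=18, slack=4)
Line 4: ['network', 'letter'] (min_width=14, slack=8)
Total lines: 4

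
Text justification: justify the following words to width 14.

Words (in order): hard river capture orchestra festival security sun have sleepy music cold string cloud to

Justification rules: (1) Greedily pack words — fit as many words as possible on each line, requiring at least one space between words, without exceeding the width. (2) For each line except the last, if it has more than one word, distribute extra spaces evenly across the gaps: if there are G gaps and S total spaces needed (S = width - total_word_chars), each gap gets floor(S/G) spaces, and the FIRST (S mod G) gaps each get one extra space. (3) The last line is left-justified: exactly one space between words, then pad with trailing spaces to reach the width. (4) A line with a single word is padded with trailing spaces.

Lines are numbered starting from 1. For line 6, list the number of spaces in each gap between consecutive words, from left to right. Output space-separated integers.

Line 1: ['hard', 'river'] (min_width=10, slack=4)
Line 2: ['capture'] (min_width=7, slack=7)
Line 3: ['orchestra'] (min_width=9, slack=5)
Line 4: ['festival'] (min_width=8, slack=6)
Line 5: ['security', 'sun'] (min_width=12, slack=2)
Line 6: ['have', 'sleepy'] (min_width=11, slack=3)
Line 7: ['music', 'cold'] (min_width=10, slack=4)
Line 8: ['string', 'cloud'] (min_width=12, slack=2)
Line 9: ['to'] (min_width=2, slack=12)

Answer: 4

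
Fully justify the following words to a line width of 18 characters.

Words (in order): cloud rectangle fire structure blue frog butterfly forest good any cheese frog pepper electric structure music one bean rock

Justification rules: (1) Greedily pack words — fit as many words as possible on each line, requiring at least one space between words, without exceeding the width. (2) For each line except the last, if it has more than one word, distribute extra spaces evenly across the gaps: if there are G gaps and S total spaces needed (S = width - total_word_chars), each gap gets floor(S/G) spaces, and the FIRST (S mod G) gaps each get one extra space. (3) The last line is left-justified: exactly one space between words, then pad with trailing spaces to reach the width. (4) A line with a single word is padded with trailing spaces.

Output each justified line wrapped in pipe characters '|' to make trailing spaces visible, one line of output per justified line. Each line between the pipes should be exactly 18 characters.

Line 1: ['cloud', 'rectangle'] (min_width=15, slack=3)
Line 2: ['fire', 'structure'] (min_width=14, slack=4)
Line 3: ['blue', 'frog'] (min_width=9, slack=9)
Line 4: ['butterfly', 'forest'] (min_width=16, slack=2)
Line 5: ['good', 'any', 'cheese'] (min_width=15, slack=3)
Line 6: ['frog', 'pepper'] (min_width=11, slack=7)
Line 7: ['electric', 'structure'] (min_width=18, slack=0)
Line 8: ['music', 'one', 'bean'] (min_width=14, slack=4)
Line 9: ['rock'] (min_width=4, slack=14)

Answer: |cloud    rectangle|
|fire     structure|
|blue          frog|
|butterfly   forest|
|good   any  cheese|
|frog        pepper|
|electric structure|
|music   one   bean|
|rock              |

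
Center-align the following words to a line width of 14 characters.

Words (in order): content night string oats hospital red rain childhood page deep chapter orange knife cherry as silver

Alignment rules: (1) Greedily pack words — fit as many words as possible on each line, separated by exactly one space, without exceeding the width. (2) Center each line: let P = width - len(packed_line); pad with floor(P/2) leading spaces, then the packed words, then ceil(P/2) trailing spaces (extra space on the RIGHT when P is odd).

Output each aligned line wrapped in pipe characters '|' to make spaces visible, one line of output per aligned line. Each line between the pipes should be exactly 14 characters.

Line 1: ['content', 'night'] (min_width=13, slack=1)
Line 2: ['string', 'oats'] (min_width=11, slack=3)
Line 3: ['hospital', 'red'] (min_width=12, slack=2)
Line 4: ['rain', 'childhood'] (min_width=14, slack=0)
Line 5: ['page', 'deep'] (min_width=9, slack=5)
Line 6: ['chapter', 'orange'] (min_width=14, slack=0)
Line 7: ['knife', 'cherry'] (min_width=12, slack=2)
Line 8: ['as', 'silver'] (min_width=9, slack=5)

Answer: |content night |
| string oats  |
| hospital red |
|rain childhood|
|  page deep   |
|chapter orange|
| knife cherry |
|  as silver   |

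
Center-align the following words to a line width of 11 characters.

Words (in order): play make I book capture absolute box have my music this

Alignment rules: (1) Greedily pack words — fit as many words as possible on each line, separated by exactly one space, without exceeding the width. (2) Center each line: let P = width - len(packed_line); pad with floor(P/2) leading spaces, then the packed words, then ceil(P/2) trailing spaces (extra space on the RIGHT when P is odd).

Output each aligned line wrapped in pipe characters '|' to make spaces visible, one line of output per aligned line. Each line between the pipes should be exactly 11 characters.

Answer: |play make I|
|   book    |
|  capture  |
| absolute  |
|box have my|
|music this |

Derivation:
Line 1: ['play', 'make', 'I'] (min_width=11, slack=0)
Line 2: ['book'] (min_width=4, slack=7)
Line 3: ['capture'] (min_width=7, slack=4)
Line 4: ['absolute'] (min_width=8, slack=3)
Line 5: ['box', 'have', 'my'] (min_width=11, slack=0)
Line 6: ['music', 'this'] (min_width=10, slack=1)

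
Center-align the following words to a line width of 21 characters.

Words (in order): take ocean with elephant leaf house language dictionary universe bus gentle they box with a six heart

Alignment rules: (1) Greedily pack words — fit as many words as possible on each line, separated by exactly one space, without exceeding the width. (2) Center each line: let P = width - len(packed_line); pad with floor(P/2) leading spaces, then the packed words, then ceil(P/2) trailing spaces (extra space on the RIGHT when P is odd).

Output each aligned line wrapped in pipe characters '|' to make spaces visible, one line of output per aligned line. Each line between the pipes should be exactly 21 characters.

Line 1: ['take', 'ocean', 'with'] (min_width=15, slack=6)
Line 2: ['elephant', 'leaf', 'house'] (min_width=19, slack=2)
Line 3: ['language', 'dictionary'] (min_width=19, slack=2)
Line 4: ['universe', 'bus', 'gentle'] (min_width=19, slack=2)
Line 5: ['they', 'box', 'with', 'a', 'six'] (min_width=19, slack=2)
Line 6: ['heart'] (min_width=5, slack=16)

Answer: |   take ocean with   |
| elephant leaf house |
| language dictionary |
| universe bus gentle |
| they box with a six |
|        heart        |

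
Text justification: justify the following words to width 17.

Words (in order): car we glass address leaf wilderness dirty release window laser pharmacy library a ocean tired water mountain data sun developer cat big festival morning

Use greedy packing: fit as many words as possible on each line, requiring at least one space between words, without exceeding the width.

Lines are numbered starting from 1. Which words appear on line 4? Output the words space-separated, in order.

Answer: release window

Derivation:
Line 1: ['car', 'we', 'glass'] (min_width=12, slack=5)
Line 2: ['address', 'leaf'] (min_width=12, slack=5)
Line 3: ['wilderness', 'dirty'] (min_width=16, slack=1)
Line 4: ['release', 'window'] (min_width=14, slack=3)
Line 5: ['laser', 'pharmacy'] (min_width=14, slack=3)
Line 6: ['library', 'a', 'ocean'] (min_width=15, slack=2)
Line 7: ['tired', 'water'] (min_width=11, slack=6)
Line 8: ['mountain', 'data', 'sun'] (min_width=17, slack=0)
Line 9: ['developer', 'cat', 'big'] (min_width=17, slack=0)
Line 10: ['festival', 'morning'] (min_width=16, slack=1)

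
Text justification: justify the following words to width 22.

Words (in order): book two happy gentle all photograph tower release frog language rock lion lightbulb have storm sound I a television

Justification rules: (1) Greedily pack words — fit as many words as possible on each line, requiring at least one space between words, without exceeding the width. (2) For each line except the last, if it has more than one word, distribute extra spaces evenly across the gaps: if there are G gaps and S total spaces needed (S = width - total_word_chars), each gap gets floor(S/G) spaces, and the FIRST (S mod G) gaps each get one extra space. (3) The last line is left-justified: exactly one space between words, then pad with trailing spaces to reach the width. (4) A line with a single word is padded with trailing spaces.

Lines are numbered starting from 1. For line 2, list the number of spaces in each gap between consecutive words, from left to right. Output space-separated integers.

Answer: 2 2

Derivation:
Line 1: ['book', 'two', 'happy', 'gentle'] (min_width=21, slack=1)
Line 2: ['all', 'photograph', 'tower'] (min_width=20, slack=2)
Line 3: ['release', 'frog', 'language'] (min_width=21, slack=1)
Line 4: ['rock', 'lion', 'lightbulb'] (min_width=19, slack=3)
Line 5: ['have', 'storm', 'sound', 'I', 'a'] (min_width=20, slack=2)
Line 6: ['television'] (min_width=10, slack=12)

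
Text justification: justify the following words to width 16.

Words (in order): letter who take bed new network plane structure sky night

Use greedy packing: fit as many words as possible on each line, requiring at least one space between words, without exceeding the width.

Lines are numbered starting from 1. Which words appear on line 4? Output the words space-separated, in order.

Answer: sky night

Derivation:
Line 1: ['letter', 'who', 'take'] (min_width=15, slack=1)
Line 2: ['bed', 'new', 'network'] (min_width=15, slack=1)
Line 3: ['plane', 'structure'] (min_width=15, slack=1)
Line 4: ['sky', 'night'] (min_width=9, slack=7)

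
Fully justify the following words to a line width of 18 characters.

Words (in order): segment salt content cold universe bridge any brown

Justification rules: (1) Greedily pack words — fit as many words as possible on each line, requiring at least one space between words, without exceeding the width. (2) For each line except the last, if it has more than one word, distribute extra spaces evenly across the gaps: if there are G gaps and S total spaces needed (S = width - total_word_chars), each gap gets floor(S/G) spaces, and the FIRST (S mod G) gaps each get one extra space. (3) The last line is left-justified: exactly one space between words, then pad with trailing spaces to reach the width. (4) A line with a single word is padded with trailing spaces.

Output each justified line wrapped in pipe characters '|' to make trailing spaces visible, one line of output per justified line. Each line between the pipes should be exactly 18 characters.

Line 1: ['segment', 'salt'] (min_width=12, slack=6)
Line 2: ['content', 'cold'] (min_width=12, slack=6)
Line 3: ['universe', 'bridge'] (min_width=15, slack=3)
Line 4: ['any', 'brown'] (min_width=9, slack=9)

Answer: |segment       salt|
|content       cold|
|universe    bridge|
|any brown         |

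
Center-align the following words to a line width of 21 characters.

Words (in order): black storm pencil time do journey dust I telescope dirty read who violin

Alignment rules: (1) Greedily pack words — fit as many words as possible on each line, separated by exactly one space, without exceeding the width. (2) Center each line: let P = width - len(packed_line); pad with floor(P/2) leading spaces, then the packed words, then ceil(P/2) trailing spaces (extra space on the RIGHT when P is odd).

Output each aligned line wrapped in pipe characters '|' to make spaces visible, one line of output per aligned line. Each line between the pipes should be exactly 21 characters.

Answer: | black storm pencil  |
|time do journey dust |
|  I telescope dirty  |
|   read who violin   |

Derivation:
Line 1: ['black', 'storm', 'pencil'] (min_width=18, slack=3)
Line 2: ['time', 'do', 'journey', 'dust'] (min_width=20, slack=1)
Line 3: ['I', 'telescope', 'dirty'] (min_width=17, slack=4)
Line 4: ['read', 'who', 'violin'] (min_width=15, slack=6)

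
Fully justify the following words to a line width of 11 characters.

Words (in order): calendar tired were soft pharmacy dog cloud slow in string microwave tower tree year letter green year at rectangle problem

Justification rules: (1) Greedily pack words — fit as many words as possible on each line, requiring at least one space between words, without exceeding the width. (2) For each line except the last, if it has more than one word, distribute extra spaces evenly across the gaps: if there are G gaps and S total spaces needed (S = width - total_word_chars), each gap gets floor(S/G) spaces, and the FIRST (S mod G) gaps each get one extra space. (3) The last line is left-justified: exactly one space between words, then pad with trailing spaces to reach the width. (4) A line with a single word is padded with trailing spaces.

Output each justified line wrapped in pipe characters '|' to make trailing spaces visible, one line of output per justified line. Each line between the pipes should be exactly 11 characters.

Answer: |calendar   |
|tired  were|
|soft       |
|pharmacy   |
|dog   cloud|
|slow     in|
|string     |
|microwave  |
|tower  tree|
|year letter|
|green  year|
|at         |
|rectangle  |
|problem    |

Derivation:
Line 1: ['calendar'] (min_width=8, slack=3)
Line 2: ['tired', 'were'] (min_width=10, slack=1)
Line 3: ['soft'] (min_width=4, slack=7)
Line 4: ['pharmacy'] (min_width=8, slack=3)
Line 5: ['dog', 'cloud'] (min_width=9, slack=2)
Line 6: ['slow', 'in'] (min_width=7, slack=4)
Line 7: ['string'] (min_width=6, slack=5)
Line 8: ['microwave'] (min_width=9, slack=2)
Line 9: ['tower', 'tree'] (min_width=10, slack=1)
Line 10: ['year', 'letter'] (min_width=11, slack=0)
Line 11: ['green', 'year'] (min_width=10, slack=1)
Line 12: ['at'] (min_width=2, slack=9)
Line 13: ['rectangle'] (min_width=9, slack=2)
Line 14: ['problem'] (min_width=7, slack=4)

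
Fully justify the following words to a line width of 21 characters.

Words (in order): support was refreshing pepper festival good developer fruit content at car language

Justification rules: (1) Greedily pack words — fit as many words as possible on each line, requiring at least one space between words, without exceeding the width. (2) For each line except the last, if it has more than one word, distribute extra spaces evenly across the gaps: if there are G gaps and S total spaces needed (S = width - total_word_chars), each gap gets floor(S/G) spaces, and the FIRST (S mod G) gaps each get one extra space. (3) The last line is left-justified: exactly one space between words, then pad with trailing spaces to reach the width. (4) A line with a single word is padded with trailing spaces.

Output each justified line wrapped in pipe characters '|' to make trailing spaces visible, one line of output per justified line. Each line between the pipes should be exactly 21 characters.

Line 1: ['support', 'was'] (min_width=11, slack=10)
Line 2: ['refreshing', 'pepper'] (min_width=17, slack=4)
Line 3: ['festival', 'good'] (min_width=13, slack=8)
Line 4: ['developer', 'fruit'] (min_width=15, slack=6)
Line 5: ['content', 'at', 'car'] (min_width=14, slack=7)
Line 6: ['language'] (min_width=8, slack=13)

Answer: |support           was|
|refreshing     pepper|
|festival         good|
|developer       fruit|
|content     at    car|
|language             |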